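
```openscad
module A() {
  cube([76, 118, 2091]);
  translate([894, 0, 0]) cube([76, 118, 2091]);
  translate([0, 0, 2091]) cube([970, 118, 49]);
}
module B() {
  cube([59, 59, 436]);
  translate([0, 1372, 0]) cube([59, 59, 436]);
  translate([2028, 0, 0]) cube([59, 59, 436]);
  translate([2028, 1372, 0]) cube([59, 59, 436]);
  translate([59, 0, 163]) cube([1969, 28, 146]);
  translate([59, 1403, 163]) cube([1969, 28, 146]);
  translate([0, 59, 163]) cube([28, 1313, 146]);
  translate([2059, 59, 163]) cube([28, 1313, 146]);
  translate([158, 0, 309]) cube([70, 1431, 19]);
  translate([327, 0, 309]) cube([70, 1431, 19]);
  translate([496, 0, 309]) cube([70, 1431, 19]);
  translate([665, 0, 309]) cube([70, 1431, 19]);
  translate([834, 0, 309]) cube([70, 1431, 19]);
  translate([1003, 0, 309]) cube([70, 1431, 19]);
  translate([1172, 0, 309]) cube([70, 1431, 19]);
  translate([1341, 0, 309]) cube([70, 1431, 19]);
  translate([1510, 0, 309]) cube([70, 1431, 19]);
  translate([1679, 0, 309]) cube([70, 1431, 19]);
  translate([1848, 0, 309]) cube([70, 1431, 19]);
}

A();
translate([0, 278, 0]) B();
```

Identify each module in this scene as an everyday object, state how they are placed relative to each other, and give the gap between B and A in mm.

The bed frame's nearest face is 160 mm from the door frame's +y face.

A is a door frame. B is a bed frame. The bed frame is on the floor beside the door frame on its +y side. The gap between the bed frame and the door frame is 160 mm.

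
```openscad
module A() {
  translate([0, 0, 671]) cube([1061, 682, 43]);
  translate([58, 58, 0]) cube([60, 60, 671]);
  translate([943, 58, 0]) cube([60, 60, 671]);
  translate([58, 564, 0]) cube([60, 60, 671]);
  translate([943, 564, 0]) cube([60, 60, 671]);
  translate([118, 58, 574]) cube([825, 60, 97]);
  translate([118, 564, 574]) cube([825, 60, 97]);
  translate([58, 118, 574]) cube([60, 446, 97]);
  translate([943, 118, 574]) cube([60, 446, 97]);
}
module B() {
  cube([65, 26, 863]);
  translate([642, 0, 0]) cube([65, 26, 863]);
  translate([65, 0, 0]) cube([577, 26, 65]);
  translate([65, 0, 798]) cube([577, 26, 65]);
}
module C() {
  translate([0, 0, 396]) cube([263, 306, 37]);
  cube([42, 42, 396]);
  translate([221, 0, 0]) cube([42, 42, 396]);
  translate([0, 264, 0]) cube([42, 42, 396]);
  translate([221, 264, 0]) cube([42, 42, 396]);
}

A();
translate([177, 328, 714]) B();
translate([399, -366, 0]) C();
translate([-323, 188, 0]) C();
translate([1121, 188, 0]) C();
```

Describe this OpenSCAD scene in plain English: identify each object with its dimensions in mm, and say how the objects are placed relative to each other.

A is a table: top 1061 mm (x) × 682 mm (y), 43 mm thick, upper face at z = 714 mm, on four 60×60 mm square legs, each inset 58 mm from the nearest pair of top edges, running from z = 0 to the bottom of the top. Four apron rails, 60 mm thick and 97 mm tall, run between adjacent legs with their top edges flush with the underside of the top and their outer faces flush with the legs' outer faces.

B is a rectangular picture frame lying in the x–z plane (depth along y). The opening is 577 mm wide (x) by 733 mm tall (z), surrounded by a border 65 mm wide on all four sides. The frame is 26 mm deep and is made of two full-height vertical stiles with two horizontal rails fitted between them.

C is a four-legged stool. The seat is 263×306 mm, 37 mm thick, top at z = 433 mm. It stands on four square legs, each 42×42 mm in cross-section, from z = 0 to the seat underside, each flush with a corner of the seat.

The picture frame is on top of the table, centred. Three stools sit around the table at the −y, −x, +x sides.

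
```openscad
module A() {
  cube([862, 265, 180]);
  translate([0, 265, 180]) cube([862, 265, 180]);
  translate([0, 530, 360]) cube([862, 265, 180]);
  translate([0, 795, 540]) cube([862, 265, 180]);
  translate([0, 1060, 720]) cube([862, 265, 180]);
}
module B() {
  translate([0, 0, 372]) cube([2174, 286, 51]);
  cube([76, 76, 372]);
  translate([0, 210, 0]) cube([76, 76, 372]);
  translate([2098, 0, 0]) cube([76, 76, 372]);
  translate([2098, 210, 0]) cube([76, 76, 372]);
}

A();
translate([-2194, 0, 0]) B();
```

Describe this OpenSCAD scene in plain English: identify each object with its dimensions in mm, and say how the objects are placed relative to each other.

A is a straight staircase of 5 solid steps. Each step is 862 mm wide (x), 265 mm deep (y, the going) and 180 mm tall (the rise). The first step rests on the floor; each subsequent step sits one going further in +y and one rise higher in +z, directly behind and above the previous step with no overlap.

B is a bench: a 2174×286 mm seat slab, 51 mm thick, top at z = 423 mm, on four 76×76 mm square legs flush with the seat corners and standing on z = 0.

The bench is on the floor beside the staircase on its −x side.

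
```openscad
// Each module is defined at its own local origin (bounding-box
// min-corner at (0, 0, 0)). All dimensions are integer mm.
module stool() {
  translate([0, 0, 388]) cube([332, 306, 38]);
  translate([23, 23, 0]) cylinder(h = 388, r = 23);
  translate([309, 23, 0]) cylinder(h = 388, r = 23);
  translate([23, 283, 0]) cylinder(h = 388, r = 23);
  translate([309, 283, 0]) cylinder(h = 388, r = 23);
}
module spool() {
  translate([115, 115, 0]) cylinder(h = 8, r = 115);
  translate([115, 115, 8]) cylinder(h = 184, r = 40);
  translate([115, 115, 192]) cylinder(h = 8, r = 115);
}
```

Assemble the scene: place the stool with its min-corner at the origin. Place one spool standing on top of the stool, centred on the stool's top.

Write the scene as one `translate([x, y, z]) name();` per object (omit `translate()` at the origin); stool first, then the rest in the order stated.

stool();
translate([51, 38, 426]) spool();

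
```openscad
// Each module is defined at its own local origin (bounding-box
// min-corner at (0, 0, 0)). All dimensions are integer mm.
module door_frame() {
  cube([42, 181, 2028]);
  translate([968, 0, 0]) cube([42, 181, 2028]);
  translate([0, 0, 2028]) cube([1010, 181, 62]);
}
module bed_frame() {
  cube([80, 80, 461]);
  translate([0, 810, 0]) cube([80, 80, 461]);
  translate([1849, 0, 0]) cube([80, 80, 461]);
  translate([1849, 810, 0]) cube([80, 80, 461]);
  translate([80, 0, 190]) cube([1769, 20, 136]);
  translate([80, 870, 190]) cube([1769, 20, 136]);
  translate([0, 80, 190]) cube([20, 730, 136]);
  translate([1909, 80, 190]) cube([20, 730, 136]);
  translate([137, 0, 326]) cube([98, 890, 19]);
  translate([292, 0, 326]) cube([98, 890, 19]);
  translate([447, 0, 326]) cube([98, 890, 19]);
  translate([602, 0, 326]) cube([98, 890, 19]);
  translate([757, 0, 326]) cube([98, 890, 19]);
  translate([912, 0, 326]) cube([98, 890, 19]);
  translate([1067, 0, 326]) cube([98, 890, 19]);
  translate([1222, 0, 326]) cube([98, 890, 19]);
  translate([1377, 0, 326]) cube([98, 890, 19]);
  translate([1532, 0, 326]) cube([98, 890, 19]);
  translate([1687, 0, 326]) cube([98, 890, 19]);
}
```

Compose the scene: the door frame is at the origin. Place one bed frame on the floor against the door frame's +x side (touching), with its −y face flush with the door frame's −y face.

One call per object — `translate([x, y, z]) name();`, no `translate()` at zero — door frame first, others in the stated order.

door_frame();
translate([1010, 0, 0]) bed_frame();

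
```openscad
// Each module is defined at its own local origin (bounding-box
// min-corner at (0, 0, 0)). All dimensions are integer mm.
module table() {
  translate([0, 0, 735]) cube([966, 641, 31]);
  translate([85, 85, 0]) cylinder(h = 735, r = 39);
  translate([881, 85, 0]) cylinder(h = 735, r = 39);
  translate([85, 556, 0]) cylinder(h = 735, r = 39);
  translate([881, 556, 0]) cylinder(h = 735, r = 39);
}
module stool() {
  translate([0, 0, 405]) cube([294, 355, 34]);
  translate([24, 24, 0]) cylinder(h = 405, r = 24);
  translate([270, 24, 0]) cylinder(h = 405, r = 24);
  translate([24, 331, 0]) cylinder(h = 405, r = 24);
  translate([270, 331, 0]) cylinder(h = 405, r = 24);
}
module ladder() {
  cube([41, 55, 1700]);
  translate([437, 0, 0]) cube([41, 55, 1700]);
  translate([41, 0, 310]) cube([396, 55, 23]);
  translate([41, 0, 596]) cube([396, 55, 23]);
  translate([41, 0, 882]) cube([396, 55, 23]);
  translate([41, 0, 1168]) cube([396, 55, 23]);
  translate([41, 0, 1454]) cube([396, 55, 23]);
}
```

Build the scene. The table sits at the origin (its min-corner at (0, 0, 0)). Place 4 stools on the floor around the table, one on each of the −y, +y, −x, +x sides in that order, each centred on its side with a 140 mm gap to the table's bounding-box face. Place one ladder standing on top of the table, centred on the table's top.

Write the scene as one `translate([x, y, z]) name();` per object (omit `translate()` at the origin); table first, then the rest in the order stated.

table();
translate([336, -495, 0]) stool();
translate([336, 781, 0]) stool();
translate([-434, 143, 0]) stool();
translate([1106, 143, 0]) stool();
translate([244, 293, 766]) ladder();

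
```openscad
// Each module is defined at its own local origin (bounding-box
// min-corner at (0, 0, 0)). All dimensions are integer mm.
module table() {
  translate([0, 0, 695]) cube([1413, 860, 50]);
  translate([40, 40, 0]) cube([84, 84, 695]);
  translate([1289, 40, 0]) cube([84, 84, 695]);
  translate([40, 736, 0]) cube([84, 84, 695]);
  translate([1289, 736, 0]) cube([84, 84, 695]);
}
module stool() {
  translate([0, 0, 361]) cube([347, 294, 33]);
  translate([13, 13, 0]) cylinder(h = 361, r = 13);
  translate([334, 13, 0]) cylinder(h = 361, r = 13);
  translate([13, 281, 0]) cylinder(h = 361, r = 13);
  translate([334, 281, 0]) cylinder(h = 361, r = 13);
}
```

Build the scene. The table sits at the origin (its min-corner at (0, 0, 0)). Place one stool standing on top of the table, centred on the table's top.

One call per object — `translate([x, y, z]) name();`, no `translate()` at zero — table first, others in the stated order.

table();
translate([533, 283, 745]) stool();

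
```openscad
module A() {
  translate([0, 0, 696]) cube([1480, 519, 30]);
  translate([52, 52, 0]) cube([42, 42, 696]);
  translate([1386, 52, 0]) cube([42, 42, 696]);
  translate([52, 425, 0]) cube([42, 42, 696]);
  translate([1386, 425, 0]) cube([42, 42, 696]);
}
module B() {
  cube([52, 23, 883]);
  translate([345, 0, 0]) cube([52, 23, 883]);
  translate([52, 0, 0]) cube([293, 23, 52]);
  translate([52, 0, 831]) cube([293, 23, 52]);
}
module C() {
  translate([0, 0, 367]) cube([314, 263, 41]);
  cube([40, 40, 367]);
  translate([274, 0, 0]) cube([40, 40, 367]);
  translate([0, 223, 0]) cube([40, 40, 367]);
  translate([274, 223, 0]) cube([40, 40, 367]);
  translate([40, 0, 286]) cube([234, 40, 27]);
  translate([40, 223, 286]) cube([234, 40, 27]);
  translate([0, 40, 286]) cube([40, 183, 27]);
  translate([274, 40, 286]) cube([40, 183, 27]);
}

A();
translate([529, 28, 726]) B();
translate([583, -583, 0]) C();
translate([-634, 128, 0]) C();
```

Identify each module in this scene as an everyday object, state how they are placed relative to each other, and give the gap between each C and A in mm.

A is a table. B is a picture frame. C is a stool. The picture frame is on top of the table. Two stools sit around the table at the −y, −x sides. The gap between each stool and the table is 320 mm.

Each stool's nearest face is 320 mm from the table's bounding box.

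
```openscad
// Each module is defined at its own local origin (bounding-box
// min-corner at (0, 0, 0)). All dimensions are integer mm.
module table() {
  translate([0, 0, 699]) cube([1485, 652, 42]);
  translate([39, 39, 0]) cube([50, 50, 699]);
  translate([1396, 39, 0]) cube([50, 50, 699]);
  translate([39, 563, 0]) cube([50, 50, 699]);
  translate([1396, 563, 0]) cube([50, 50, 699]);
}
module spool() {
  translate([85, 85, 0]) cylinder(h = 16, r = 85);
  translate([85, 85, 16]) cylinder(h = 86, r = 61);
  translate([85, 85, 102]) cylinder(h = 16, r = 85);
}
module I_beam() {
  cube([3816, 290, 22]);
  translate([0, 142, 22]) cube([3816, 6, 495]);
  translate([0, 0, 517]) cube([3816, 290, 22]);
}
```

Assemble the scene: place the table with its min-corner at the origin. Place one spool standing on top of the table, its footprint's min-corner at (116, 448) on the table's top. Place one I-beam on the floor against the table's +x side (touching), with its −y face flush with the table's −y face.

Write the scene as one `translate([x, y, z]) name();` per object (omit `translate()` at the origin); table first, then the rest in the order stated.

table();
translate([116, 448, 741]) spool();
translate([1485, 0, 0]) I_beam();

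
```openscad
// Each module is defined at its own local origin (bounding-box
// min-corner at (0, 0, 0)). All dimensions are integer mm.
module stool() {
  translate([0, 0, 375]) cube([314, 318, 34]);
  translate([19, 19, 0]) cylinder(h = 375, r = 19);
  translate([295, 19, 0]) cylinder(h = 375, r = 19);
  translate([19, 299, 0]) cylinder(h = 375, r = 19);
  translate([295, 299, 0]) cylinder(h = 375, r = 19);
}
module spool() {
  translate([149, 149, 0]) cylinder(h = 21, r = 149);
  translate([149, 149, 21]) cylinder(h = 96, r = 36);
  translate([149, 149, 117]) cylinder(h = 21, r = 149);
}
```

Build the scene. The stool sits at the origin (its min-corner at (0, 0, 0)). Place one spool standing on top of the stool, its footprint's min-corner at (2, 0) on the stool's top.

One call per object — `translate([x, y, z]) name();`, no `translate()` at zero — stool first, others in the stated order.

stool();
translate([2, 0, 409]) spool();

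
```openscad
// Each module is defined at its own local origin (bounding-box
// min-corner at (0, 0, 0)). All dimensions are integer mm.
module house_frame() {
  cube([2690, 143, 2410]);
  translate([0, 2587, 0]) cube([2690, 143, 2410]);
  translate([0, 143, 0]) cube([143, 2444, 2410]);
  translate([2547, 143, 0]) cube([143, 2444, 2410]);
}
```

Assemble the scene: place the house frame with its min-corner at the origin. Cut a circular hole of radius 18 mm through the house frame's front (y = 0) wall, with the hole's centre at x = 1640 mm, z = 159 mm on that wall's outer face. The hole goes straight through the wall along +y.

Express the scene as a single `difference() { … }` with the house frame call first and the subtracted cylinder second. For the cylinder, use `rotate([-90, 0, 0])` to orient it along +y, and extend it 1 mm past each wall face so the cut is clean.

difference() {
  house_frame();
  translate([1640, -1, 159]) rotate([-90, 0, 0]) cylinder(h = 145, r = 18);
}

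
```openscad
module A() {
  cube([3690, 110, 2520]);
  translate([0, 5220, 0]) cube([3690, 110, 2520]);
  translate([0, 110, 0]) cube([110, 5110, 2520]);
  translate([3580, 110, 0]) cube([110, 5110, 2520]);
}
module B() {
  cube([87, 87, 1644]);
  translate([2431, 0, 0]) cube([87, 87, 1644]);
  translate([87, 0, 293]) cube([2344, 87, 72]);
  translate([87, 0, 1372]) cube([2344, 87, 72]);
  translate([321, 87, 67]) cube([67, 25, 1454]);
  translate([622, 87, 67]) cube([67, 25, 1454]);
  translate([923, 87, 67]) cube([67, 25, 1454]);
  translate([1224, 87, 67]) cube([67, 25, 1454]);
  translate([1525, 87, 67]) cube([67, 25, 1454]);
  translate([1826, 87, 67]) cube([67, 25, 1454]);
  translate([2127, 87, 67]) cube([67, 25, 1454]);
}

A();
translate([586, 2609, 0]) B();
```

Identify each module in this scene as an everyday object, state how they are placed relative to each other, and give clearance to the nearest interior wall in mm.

A is a house frame. B is a fence section. The fence section sits inside the house frame, centred. The clearance to the nearest interior wall is 476 mm.

Clearances: x = 476, y = 2499; minimum 476 mm.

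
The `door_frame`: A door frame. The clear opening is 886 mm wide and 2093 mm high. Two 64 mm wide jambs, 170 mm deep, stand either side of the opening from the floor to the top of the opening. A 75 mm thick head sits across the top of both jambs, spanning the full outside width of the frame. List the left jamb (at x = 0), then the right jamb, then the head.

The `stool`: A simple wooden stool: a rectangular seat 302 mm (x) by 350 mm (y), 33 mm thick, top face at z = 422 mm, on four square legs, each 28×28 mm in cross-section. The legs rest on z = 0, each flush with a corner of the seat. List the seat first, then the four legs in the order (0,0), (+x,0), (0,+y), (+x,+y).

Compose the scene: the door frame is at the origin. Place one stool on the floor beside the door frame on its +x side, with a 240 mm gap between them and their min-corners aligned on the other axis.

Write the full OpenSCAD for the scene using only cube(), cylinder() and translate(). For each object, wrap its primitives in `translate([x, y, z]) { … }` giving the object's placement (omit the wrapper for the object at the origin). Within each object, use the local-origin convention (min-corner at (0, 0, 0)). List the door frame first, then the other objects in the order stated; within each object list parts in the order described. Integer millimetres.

cube([64, 170, 2093]);
translate([950, 0, 0]) cube([64, 170, 2093]);
translate([0, 0, 2093]) cube([1014, 170, 75]);
translate([1254, 0, 0]) {
  translate([0, 0, 389]) cube([302, 350, 33]);
  cube([28, 28, 389]);
  translate([274, 0, 0]) cube([28, 28, 389]);
  translate([0, 322, 0]) cube([28, 28, 389]);
  translate([274, 322, 0]) cube([28, 28, 389]);
}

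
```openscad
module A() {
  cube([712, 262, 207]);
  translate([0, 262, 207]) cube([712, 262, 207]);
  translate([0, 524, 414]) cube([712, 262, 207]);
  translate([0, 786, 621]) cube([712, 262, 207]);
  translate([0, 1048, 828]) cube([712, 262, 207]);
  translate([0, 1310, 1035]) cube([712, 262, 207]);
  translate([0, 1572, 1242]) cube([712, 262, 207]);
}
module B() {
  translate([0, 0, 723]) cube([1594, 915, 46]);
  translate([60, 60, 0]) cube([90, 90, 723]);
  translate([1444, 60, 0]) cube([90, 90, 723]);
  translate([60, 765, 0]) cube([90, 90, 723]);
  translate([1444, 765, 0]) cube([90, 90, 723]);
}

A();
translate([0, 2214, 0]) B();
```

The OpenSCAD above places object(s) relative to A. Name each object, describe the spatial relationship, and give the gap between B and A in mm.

The table's nearest face is 380 mm from the staircase's +y face.

A is a staircase. B is a table. The table is on the floor beside the staircase on its +y side. The gap between the table and the staircase is 380 mm.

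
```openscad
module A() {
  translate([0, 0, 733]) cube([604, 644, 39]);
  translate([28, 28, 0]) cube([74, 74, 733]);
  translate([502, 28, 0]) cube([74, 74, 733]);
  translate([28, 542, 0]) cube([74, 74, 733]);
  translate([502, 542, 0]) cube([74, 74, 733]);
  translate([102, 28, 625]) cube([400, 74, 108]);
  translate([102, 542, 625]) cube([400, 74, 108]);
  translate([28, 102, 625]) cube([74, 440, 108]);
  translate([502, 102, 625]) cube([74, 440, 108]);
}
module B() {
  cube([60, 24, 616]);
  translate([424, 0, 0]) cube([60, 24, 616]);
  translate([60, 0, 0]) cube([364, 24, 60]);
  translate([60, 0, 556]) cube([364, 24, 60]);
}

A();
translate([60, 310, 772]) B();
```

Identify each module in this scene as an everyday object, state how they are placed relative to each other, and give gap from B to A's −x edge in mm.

A is a table. B is a picture frame. The picture frame is on top of the table, centred. The gap from the picture frame to the table's −x edge is 60 mm.

The picture frame's min-x is at 60; the table's min-x is 0; gap = 60 mm.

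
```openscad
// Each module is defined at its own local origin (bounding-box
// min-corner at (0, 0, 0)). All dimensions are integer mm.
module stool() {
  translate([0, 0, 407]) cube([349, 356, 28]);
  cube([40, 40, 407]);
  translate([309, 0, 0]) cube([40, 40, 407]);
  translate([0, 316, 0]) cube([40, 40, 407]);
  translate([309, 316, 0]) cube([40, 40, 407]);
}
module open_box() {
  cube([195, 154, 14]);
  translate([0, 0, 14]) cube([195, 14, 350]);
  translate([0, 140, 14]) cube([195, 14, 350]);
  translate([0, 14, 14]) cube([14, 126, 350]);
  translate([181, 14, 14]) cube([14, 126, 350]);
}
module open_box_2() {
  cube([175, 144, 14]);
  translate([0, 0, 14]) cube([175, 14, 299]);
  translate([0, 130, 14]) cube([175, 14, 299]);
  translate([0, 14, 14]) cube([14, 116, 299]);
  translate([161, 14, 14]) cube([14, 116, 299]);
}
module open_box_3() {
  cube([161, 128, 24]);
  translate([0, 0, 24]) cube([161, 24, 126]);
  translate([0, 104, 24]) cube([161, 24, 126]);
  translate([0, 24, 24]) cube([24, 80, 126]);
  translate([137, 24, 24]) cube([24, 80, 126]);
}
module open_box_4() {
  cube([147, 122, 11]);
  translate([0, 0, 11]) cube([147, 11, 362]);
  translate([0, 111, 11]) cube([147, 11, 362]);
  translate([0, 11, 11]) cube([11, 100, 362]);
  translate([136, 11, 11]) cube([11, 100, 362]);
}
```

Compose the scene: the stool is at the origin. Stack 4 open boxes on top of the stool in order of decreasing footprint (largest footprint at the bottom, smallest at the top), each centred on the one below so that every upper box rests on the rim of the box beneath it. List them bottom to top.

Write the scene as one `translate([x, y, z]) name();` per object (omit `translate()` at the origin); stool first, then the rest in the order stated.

stool();
translate([77, 101, 435]) open_box();
translate([87, 106, 799]) open_box_2();
translate([94, 114, 1112]) open_box_3();
translate([101, 117, 1262]) open_box_4();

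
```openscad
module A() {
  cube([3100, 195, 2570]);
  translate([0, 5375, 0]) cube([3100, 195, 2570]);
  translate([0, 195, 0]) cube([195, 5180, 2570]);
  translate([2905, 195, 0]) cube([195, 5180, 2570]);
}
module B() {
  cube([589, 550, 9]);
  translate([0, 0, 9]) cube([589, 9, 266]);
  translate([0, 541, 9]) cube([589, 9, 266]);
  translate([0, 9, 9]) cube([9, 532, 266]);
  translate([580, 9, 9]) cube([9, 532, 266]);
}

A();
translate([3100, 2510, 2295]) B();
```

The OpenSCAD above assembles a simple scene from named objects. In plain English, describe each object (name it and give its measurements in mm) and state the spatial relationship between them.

A is a box-shaped house frame (walls only): outside footprint 3100×5570 mm, wall height 2570 mm, wall thickness 195 mm. The two y-facing walls run the full x-width; the two x-facing walls fit between the inner faces of the y-facing walls.

B is an open storage box with external size 589×550×275 mm and wall thickness 9 mm (the base is also 9 mm thick). The base covers the whole footprint; the four walls stand on the base, with the y-facing walls full-width and the x-facing walls fitting between their inner faces.

The open box is beside the house frame with their tops flush at z = 2570.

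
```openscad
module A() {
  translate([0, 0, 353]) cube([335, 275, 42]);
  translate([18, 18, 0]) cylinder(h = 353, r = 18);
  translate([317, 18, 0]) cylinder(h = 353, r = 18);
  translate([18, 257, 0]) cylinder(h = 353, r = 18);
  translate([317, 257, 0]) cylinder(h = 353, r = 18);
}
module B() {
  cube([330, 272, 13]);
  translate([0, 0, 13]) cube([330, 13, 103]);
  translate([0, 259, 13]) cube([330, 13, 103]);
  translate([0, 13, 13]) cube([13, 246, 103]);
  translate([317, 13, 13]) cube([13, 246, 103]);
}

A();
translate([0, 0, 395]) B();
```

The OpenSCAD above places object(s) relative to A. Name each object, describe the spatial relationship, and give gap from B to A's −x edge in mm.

The open box's min-x is at 0; the stool's min-x is 0; gap = 0 mm.

A is a stool. B is an open box. The open box is on top of the stool. The gap from the open box to the stool's −x edge is 0 mm.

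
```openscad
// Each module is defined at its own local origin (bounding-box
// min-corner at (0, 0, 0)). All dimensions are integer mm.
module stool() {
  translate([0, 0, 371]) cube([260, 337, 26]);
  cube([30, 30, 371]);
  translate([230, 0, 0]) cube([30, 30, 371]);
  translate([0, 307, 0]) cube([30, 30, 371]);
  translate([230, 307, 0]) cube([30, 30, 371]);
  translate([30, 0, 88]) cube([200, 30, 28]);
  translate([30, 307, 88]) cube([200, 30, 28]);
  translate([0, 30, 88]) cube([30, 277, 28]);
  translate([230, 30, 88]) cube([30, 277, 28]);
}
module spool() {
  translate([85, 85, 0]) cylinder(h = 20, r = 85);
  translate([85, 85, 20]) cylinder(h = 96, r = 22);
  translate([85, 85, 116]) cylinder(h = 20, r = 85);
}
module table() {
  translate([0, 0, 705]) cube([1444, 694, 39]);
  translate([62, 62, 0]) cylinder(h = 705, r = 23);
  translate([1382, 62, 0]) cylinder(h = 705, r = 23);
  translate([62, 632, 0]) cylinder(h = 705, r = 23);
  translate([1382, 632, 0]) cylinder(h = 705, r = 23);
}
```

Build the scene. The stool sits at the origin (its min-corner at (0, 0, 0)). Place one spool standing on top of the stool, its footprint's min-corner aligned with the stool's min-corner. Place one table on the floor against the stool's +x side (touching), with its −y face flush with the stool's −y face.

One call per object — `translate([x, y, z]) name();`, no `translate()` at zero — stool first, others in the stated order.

stool();
translate([0, 0, 397]) spool();
translate([260, 0, 0]) table();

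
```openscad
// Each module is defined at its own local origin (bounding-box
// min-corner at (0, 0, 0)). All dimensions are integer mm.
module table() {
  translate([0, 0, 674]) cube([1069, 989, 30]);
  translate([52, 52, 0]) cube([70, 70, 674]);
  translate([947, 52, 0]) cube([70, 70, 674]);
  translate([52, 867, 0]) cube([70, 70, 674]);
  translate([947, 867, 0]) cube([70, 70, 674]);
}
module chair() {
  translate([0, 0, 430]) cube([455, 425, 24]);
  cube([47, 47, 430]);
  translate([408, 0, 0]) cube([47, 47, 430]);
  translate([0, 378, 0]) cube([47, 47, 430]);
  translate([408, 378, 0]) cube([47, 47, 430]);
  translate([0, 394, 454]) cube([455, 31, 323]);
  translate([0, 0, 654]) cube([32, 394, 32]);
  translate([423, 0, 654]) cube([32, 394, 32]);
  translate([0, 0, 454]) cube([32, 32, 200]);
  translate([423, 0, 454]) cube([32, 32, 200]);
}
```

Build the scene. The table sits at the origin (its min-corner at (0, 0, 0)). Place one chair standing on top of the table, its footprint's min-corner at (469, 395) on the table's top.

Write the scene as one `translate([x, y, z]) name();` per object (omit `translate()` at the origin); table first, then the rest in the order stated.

table();
translate([469, 395, 704]) chair();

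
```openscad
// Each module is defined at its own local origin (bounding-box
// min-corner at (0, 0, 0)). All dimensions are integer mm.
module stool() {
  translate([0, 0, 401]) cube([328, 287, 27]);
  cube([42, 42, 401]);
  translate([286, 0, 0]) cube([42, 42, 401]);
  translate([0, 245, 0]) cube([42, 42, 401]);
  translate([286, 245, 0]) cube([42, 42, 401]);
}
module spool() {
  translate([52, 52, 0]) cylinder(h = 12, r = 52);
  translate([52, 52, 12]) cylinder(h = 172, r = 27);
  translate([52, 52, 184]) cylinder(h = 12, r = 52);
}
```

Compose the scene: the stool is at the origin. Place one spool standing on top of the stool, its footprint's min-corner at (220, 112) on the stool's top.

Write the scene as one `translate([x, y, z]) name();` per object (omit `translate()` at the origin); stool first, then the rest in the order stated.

stool();
translate([220, 112, 428]) spool();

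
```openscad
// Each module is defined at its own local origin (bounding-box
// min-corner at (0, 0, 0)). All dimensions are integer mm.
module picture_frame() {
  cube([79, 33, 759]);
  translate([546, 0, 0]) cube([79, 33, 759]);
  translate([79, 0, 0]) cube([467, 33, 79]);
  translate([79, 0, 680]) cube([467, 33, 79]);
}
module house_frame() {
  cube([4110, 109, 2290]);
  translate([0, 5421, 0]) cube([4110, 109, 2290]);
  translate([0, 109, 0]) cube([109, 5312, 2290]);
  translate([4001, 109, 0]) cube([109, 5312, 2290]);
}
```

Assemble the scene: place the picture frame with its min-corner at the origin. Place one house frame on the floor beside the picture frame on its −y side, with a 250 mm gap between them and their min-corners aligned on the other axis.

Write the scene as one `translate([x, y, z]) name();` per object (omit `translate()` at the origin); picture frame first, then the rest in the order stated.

picture_frame();
translate([0, -5780, 0]) house_frame();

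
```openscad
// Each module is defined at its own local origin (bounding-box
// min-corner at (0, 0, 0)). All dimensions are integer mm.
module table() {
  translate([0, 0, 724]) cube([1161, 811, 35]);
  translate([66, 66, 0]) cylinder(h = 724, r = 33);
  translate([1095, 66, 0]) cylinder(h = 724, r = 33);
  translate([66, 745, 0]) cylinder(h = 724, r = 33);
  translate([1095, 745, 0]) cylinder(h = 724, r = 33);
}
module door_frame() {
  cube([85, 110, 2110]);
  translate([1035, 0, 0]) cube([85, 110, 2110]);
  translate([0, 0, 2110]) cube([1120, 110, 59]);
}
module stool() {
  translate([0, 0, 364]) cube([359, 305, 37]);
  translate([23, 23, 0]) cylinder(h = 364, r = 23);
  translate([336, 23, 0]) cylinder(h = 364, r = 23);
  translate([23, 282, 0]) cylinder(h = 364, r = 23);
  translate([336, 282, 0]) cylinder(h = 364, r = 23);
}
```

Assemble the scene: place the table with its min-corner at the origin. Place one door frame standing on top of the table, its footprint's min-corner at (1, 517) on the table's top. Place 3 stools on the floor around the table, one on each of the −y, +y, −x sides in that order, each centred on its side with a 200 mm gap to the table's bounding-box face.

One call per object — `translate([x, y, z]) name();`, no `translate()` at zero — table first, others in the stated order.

table();
translate([1, 517, 759]) door_frame();
translate([401, -505, 0]) stool();
translate([401, 1011, 0]) stool();
translate([-559, 253, 0]) stool();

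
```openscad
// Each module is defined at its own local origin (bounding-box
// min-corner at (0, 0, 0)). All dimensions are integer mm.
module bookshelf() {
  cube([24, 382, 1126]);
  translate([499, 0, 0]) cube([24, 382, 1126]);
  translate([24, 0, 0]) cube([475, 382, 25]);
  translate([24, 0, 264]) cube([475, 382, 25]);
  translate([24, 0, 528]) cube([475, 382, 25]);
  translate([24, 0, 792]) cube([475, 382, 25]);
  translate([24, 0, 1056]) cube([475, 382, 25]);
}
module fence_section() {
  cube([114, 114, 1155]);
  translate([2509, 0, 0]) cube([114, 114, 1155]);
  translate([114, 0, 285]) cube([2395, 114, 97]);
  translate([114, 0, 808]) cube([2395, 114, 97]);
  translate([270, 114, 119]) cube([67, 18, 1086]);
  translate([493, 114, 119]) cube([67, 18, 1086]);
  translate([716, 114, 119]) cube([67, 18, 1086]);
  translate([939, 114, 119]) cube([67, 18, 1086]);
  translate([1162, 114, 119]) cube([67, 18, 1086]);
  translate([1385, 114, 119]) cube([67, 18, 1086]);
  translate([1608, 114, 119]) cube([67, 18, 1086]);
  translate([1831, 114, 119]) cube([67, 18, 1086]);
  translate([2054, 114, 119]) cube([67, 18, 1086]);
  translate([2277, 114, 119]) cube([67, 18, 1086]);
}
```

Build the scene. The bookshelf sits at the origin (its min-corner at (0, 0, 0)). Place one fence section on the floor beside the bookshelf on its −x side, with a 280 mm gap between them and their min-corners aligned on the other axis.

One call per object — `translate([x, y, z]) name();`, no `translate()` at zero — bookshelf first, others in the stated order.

bookshelf();
translate([-2903, 0, 0]) fence_section();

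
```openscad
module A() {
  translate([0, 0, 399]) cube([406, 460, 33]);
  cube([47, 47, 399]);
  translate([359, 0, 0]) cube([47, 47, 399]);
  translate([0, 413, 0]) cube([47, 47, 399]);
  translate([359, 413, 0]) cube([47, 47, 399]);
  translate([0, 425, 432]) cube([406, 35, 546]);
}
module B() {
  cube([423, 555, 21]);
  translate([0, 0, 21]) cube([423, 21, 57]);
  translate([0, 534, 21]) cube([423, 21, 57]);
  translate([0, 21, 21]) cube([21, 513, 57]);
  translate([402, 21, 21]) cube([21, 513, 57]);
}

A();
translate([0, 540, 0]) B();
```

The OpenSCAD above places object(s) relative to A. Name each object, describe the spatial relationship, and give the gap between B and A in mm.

The open box's nearest face is 80 mm from the chair's +y face.

A is a chair. B is an open box. The open box is on the floor beside the chair on its +y side. The gap between the open box and the chair is 80 mm.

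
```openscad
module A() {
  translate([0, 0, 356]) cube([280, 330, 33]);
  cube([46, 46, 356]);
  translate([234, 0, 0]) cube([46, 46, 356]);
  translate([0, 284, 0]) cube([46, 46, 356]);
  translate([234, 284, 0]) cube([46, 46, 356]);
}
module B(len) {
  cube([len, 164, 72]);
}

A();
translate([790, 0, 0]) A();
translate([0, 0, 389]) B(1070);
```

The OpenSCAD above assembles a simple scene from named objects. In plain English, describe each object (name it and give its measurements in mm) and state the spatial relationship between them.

A is a simple wooden stool: a rectangular seat 280 mm (x) by 330 mm (y), 33 mm thick, top face at z = 389 mm, on four square legs, each 46×46 mm in cross-section. The legs rest on z = 0, each flush with a corner of the seat.

B is a rectangular beam 1070 mm long (x), 164 mm deep (y), 72 mm thick (z).

The beam spans the tops of two stools placed 510 mm apart, resting at z = 389 mm.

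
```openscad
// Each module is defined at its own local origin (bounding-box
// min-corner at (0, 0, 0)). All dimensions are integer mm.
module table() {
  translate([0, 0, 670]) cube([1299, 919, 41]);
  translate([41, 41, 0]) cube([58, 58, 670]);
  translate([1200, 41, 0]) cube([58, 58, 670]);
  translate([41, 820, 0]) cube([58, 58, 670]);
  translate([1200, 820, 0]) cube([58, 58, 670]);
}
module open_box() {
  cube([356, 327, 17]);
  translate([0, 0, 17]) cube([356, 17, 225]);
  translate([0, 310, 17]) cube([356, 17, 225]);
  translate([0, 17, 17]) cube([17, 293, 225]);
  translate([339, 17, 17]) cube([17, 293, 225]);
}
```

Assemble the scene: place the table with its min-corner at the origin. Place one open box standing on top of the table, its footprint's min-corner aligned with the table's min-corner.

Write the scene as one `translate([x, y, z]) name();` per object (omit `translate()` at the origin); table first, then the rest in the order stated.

table();
translate([0, 0, 711]) open_box();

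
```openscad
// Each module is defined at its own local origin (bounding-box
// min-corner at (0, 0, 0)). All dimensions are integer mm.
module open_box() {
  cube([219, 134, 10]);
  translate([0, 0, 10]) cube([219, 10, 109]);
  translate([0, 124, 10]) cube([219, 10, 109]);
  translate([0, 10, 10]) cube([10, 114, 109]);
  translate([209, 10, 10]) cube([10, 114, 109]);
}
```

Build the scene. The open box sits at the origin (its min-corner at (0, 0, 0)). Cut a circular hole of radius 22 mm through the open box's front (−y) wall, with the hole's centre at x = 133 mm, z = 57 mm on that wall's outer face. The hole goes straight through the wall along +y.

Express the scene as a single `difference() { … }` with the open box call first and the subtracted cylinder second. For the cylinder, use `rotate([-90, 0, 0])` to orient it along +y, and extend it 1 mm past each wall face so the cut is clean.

difference() {
  open_box();
  translate([133, -1, 57]) rotate([-90, 0, 0]) cylinder(h = 12, r = 22);
}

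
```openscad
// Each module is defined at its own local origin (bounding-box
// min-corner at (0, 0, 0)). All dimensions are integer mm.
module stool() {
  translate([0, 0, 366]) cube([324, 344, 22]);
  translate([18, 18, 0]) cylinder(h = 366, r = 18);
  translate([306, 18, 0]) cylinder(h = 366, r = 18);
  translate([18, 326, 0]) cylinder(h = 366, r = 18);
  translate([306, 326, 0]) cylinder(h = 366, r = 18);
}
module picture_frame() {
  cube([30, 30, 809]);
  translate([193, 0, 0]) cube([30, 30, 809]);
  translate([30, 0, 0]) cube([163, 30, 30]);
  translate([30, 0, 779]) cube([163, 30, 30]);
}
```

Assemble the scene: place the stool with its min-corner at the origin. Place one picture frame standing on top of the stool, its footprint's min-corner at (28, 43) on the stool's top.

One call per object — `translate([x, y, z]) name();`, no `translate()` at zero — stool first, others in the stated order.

stool();
translate([28, 43, 388]) picture_frame();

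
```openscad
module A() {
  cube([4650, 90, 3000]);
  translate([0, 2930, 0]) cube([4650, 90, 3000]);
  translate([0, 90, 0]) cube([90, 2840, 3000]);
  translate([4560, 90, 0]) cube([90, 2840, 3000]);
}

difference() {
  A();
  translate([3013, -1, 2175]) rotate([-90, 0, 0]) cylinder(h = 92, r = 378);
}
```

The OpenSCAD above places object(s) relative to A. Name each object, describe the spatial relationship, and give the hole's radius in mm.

The subtracted cylinder has r = 378 mm.

A is a house frame. The house frame has a circular hole through its front wall. The hole's radius is 378 mm.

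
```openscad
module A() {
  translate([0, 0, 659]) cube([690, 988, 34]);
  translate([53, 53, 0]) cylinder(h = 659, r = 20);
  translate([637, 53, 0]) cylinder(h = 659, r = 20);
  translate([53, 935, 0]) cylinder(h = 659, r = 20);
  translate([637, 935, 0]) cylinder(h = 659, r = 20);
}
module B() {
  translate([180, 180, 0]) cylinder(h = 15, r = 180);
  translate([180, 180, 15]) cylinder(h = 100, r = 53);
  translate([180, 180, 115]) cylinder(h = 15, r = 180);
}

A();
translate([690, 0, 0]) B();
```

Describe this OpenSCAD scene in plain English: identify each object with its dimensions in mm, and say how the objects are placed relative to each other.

A is a rectangular dining table. The top is 690×988×34 mm with its upper surface at z = 693 mm. It stands on four round legs of 40 mm diameter, each leg's bounding box inset 33 mm from the nearest pair of top edges, running from the floor to the underside of the top.

B is a spool: two coaxial disc flanges of radius 180 mm and thickness 15 mm, joined by a core cylinder of radius 53 mm and height 100 mm. The lower flange rests on z = 0 and the three cylinders share a vertical axis.

The spool is against the table's +x side, with their −y faces flush.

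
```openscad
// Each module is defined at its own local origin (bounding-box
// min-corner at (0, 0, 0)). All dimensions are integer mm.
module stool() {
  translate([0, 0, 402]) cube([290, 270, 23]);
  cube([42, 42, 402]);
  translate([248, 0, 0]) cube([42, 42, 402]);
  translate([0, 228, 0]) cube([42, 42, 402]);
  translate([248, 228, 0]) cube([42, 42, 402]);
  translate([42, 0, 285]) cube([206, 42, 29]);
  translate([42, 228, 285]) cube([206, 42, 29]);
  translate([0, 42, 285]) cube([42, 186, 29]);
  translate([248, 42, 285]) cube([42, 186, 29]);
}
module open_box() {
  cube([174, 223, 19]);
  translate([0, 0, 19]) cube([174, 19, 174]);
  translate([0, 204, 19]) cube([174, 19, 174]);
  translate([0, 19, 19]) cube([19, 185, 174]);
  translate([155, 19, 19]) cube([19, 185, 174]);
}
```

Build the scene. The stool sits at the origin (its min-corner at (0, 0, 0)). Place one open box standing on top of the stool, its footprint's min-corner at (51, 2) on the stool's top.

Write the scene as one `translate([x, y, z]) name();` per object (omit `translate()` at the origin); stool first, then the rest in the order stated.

stool();
translate([51, 2, 425]) open_box();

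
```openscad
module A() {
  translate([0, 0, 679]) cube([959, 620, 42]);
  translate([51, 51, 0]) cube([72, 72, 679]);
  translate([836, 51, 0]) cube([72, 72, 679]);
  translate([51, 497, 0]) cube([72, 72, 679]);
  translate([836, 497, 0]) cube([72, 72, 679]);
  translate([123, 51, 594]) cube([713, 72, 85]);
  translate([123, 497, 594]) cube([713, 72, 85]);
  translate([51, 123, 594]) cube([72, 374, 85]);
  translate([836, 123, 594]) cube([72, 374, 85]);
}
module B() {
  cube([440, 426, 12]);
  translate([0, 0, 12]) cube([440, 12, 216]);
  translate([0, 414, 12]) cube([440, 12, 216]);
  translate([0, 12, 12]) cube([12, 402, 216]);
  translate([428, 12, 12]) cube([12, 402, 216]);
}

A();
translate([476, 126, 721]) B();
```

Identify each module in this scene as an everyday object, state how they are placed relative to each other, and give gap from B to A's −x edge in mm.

The open box's min-x is at 476; the table's min-x is 0; gap = 476 mm.

A is a table. B is an open box. The open box is on top of the table. The gap from the open box to the table's −x edge is 476 mm.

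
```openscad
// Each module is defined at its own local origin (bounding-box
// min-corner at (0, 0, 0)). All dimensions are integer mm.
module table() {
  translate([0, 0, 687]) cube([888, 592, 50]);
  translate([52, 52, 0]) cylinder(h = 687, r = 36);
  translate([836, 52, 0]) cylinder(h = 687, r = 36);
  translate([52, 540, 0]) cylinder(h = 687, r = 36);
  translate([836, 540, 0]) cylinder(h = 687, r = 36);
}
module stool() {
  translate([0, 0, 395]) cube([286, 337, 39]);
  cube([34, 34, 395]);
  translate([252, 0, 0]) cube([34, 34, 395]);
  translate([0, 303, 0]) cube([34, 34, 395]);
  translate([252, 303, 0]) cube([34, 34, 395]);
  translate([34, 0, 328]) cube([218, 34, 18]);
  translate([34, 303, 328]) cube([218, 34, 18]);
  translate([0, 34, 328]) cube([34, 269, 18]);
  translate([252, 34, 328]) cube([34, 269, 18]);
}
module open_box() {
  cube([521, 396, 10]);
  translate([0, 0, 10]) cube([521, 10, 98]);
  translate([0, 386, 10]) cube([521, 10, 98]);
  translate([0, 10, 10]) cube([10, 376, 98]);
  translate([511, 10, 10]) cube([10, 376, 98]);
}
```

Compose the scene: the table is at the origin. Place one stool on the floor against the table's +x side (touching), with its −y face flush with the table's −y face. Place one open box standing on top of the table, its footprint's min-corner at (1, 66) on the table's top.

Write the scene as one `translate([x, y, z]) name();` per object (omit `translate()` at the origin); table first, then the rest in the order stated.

table();
translate([888, 0, 0]) stool();
translate([1, 66, 737]) open_box();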